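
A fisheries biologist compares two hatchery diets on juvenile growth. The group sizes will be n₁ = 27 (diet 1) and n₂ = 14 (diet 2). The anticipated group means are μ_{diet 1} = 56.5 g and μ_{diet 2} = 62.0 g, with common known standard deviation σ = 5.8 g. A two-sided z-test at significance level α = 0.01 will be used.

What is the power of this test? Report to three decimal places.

Power ≈ 0.619

Standardized effect: d = |μ_{diet 1} − μ_{diet 2}| / σ = |56.5 − 62.0| / 5.8 = 0.9483
Noncentrality parameter: δ = d / √(1/n₁ + 1/n₂) = 0.9483 / √(1/27 + 1/14) = 2.8793
Two-sided α = 0.01 → critical value z_{0.005} = 2.576.
Power = Φ(δ − 2.576) + Φ(−δ − 2.576) = Φ(0.303) + Φ(-5.455) = 0.6192 + 0.0000 = 0.6192.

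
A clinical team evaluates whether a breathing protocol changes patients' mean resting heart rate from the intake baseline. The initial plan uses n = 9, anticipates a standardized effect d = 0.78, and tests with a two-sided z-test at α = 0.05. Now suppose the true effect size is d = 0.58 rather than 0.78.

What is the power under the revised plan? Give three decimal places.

Power ≈ 0.413

With d = 0.58: δ = d·√n = 0.58 × √9 = 1.7400. Critical value z_{0.025} = 1.960.
Revised power = Φ(δ − 1.960) + Φ(−δ − 1.960) = Φ(-0.220) + Φ(-3.700) = 0.4129 + 0.0001 = 0.4131.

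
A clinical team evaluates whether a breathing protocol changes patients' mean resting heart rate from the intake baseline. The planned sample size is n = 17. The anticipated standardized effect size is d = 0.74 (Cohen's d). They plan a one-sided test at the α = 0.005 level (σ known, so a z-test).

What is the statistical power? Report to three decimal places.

Power ≈ 0.683

Noncentrality parameter: δ = d·√n = 0.74 × √17 = 3.0511
Critical value for a one-sided test at α = 0.005: z_α = 2.576.
Power = Φ(δ − 2.576) = Φ(0.475) = 0.6827.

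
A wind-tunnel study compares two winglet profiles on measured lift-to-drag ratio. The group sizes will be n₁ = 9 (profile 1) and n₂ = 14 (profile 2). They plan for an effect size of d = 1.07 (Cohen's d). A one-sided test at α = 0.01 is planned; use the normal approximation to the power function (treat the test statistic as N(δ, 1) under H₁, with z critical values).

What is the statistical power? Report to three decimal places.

Noncentrality parameter: δ = d / √(1/n₁ + 1/n₂) = 1.07 / √(1/9 + 1/14) = 2.5044
One-sided α = 0.01 → critical value z_{0.01} = 2.326.
Power = P(Z > 2.326 − δ) = Φ(0.178) = 0.5707.

Power ≈ 0.571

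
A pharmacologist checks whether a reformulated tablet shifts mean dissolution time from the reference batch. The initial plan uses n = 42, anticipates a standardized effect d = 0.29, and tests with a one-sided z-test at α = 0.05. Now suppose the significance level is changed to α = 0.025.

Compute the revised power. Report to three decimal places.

Power ≈ 0.468

δ = d·√n = 0.29 × √42 = 1.8794 (unchanged). New critical value: z_{0.025} = 1.960.
Revised power = Φ(δ − 1.960) = Φ(-0.081) = 0.4679.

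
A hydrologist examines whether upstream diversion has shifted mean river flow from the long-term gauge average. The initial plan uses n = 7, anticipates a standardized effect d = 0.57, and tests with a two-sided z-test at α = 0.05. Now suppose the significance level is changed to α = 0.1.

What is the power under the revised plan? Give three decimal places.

Power ≈ 0.446

δ = d·√n = 0.57 × √7 = 1.5081 (unchanged). New critical value: z_{0.05} = 1.645.
Revised power = Φ(δ − 1.645) + Φ(−δ − 1.645) = Φ(-0.137) + Φ(-3.153) = 0.4456 + 0.0008 = 0.4464.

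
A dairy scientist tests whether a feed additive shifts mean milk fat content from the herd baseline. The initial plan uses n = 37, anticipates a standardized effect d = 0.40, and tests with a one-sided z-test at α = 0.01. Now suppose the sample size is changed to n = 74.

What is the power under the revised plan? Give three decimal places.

With n = 74: δ = d·√n = 0.40 × √74 = 3.4409. Critical value z_{0.01} = 2.326.
Revised power = P(Z > 2.326 − δ) = Φ(1.115) = 0.8675.

Power ≈ 0.867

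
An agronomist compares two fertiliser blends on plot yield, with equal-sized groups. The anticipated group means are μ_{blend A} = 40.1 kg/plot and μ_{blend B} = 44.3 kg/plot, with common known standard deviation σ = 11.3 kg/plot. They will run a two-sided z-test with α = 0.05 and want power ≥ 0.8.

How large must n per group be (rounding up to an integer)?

n = 114 per group

Standardized effect: d = |μ_{blend A} − μ_{blend B}| / σ = |40.1 − 44.3| / 11.3 = 0.3717
Set Φ(δ − 1.960) = 0.8; then δ − 1.960 = Φ⁻¹(0.8) = 0.842, giving δ = 2.802.
(For δ > 0 the lower-tail rejection region contributes negligibly to power, so the one-term inversion is standard.)
δ = d·√(n/2) ⇒ n = 2(δ/d)² = 2 × (2.802 / 0.3717)² = 113.63.
Round up to the next whole unit.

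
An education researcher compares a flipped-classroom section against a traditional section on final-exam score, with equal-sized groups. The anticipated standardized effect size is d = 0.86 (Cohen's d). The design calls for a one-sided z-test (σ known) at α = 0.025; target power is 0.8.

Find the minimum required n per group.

Set Φ(δ − 1.960) = 0.8; then δ − 1.960 = Φ⁻¹(0.8) = 0.842, giving δ = 2.802.
δ = d·√(n/2) ⇒ n = 2(δ/d)² = 2 × (2.802 / 0.86)² = 21.22.
Rounding up, n = 22 per group.

n = 22 per group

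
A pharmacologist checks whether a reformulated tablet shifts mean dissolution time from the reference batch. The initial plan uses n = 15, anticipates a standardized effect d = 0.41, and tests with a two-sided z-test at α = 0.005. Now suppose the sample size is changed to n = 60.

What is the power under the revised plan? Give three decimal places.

Power ≈ 0.644

With n = 60: δ = d·√n = 0.41 × √60 = 3.1758. Critical value z_{0.0025} = 2.807.
Revised power = Φ(δ − 2.807) + Φ(−δ − 2.807) = Φ(0.369) + Φ(-5.983) = 0.6439 + 0.0000 = 0.6439.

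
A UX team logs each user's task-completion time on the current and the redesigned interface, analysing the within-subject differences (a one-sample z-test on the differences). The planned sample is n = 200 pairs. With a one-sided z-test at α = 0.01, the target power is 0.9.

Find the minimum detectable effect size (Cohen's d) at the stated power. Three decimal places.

d ≈ 0.255

Need Φ(δ − 2.326) = 0.9, so δ = 2.326 + 1.282 = 3.608.
δ = d·√n ⇒ d = δ/√n = 3.608/√200 = 0.2551.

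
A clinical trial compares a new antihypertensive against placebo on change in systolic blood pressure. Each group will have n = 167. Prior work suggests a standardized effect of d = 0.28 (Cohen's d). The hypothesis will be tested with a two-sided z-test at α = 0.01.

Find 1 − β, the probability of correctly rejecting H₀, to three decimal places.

Power ≈ 0.493

Noncentrality parameter: δ = d·√(n/2) = 0.28 × √(167/2) = 2.5586
Two-sided α = 0.01 → critical value z_{0.005} = 2.576.
Power = Φ(δ − 2.576) + Φ(−δ − 2.576) = Φ(-0.017) + Φ(-5.134) = 0.4931 + 0.0000 = 0.4931.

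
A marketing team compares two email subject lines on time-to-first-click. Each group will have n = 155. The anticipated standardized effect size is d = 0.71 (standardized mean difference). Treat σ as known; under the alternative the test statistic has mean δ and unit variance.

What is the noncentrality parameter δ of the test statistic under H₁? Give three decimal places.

The noncentrality parameter scales effect size by the design's sample-size factor: δ = d·√(n/2) = 0.71 × √(155/2) = 6.2504

δ ≈ 6.250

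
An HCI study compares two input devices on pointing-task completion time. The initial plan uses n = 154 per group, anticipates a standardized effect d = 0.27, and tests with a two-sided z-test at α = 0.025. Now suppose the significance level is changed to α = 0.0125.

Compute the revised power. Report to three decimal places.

δ = d·√(n/2) = 0.27 × √(154/2) = 2.3692 (unchanged). New critical value: z_{0.0063} = 2.498.
Revised power = Φ(δ − 2.498) + Φ(−δ − 2.498) = Φ(-0.128) + Φ(-4.867) = 0.4489 + 0.0000 = 0.4489.

Power ≈ 0.449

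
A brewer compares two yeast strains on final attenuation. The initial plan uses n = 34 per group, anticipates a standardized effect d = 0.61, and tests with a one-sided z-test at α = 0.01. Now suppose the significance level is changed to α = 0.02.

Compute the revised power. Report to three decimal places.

Power ≈ 0.678

δ = d·√(n/2) = 0.61 × √(34/2) = 2.5151 (unchanged). New critical value: z_{0.02} = 2.054.
Revised power = P(Z > 2.054 − δ) = Φ(0.461) = 0.6777.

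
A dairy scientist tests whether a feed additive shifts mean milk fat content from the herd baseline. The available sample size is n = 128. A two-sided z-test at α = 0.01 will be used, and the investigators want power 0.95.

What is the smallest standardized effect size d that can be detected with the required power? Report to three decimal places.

d ≈ 0.373

Required noncentrality: δ = z_{0.005} + z_{0.05} = 2.576 + 1.645 = 4.221.
(The second rejection-region term Φ(−δ − z_{α/2}) is negligible and dropped.)
δ = d·√n ⇒ d = δ/√n = 4.221/√128 = 0.3731.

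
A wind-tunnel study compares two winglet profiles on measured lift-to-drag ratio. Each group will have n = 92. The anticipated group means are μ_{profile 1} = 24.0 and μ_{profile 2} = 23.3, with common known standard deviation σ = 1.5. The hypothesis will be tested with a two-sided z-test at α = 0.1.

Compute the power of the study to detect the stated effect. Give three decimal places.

Power ≈ 0.936

Standardized effect: d = |μ_{profile 1} − μ_{profile 2}| / σ = |24.0 − 23.3| / 1.5 = 0.4667
Noncentrality parameter: δ = d·√(n/2) = 0.4667 × √(92/2) = 3.1651
Two-sided α = 0.1 → critical value z_{0.05} = 1.645.
Power = Φ(δ − 1.645) + Φ(−δ − 1.645) = Φ(1.520) + Φ(-4.810) = 0.9358 + 0.0000 = 0.9358.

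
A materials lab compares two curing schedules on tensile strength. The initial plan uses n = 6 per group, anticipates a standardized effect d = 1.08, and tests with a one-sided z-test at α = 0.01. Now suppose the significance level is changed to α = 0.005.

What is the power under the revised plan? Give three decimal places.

Power ≈ 0.240

δ = d·√(n/2) = 1.08 × √(6/2) = 1.8706 (unchanged). New critical value: z_{0.005} = 2.576.
Revised power = Φ(δ − 2.576) = Φ(-0.705) = 0.2403.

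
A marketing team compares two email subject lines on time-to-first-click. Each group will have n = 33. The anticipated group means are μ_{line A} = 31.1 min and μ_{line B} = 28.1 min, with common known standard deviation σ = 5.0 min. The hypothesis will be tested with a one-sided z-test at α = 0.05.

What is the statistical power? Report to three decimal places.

Standardized effect: d = |μ_{line A} − μ_{line B}| / σ = |31.1 − 28.1| / 5.0 = 0.6000
Noncentrality parameter: λ = d·√(n/2) = 0.6000 × √(33/2) = 2.4372
One-sided α = 0.05 → critical value z_{0.05} = 1.645.
Power = P(Z > 1.645 − λ) = Φ(0.792) = 0.7859.

Power ≈ 0.786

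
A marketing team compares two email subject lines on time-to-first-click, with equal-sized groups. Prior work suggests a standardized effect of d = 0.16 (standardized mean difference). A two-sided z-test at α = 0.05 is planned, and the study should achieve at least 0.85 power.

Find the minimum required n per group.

Set Φ(δ − 1.960) = 0.85; then δ − 1.960 = Φ⁻¹(0.85) = 1.036, giving δ = 2.996.
(For δ > 0 the lower-tail rejection region contributes negligibly to power, so the one-term inversion is standard.)
δ = d·√(n/2) ⇒ n = 2(δ/d)² = 2 × (2.996 / 0.16)² = 701.44.
Rounding up, n = 702 per group.

n = 702 per group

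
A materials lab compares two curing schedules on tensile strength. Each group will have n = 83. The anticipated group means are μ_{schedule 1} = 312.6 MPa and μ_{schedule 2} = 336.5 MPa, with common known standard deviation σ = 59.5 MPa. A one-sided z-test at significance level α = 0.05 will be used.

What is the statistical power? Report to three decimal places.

Standardized effect: d = |μ_{schedule 1} − μ_{schedule 2}| / σ = |312.6 − 336.5| / 59.5 = 0.4017
Noncentrality parameter: δ = d·√(n/2) = 0.4017 × √(83/2) = 2.5876
One-sided α = 0.05 → critical value z_{0.05} = 1.645.
Power = P(Z > 1.645 − δ) = Φ(0.943) = 0.8271.

Power ≈ 0.827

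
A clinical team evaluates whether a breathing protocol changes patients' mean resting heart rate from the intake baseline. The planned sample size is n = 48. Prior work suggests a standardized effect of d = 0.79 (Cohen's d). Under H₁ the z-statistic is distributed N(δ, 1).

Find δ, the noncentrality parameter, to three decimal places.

The noncentrality parameter scales effect size by the design's sample-size factor: δ = d·√n = 0.79 × √48 = 5.4733

δ ≈ 5.473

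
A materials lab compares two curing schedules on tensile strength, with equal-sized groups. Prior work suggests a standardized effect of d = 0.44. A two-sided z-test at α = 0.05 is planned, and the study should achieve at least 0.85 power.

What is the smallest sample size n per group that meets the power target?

n = 93 per group

Set Φ(δ − 1.960) = 0.85; then δ − 1.960 = Φ⁻¹(0.85) = 1.036, giving δ = 2.996.
(Ignoring the negligible lower-tail rejection probability gives the usual closed-form inversion.)
δ = d·√(n/2) ⇒ n = 2(δ/d)² = 2 × (2.996 / 0.44)² = 92.75.
Rounding up, n = 93 per group.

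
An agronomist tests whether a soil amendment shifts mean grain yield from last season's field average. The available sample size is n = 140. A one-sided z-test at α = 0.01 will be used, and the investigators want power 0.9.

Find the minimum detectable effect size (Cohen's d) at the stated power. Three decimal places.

d ≈ 0.305

Need Φ(δ − 2.326) = 0.9, so δ = 2.326 + 1.282 = 3.608.
δ = d·√n ⇒ d = δ/√n = 3.608/√140 = 0.3049.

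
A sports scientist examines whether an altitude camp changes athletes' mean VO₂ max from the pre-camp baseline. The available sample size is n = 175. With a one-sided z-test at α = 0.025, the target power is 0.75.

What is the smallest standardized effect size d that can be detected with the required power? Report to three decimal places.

Need Φ(δ − 1.960) = 0.75, so δ = 1.960 + 0.674 = 2.634.
δ = d·√n ⇒ d = δ/√n = 2.634/√175 = 0.1991.

d ≈ 0.199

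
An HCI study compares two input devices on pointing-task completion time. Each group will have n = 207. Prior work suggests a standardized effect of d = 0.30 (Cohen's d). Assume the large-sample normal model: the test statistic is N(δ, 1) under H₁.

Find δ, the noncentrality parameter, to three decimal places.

δ = d·√(n/2) = 0.30 × √(207/2) = 3.0520

δ ≈ 3.052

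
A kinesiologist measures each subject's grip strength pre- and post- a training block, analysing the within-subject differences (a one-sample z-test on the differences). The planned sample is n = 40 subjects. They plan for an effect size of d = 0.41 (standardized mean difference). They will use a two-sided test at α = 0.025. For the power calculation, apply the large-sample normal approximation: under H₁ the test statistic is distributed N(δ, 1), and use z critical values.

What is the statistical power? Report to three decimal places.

Power ≈ 0.637

Noncentrality parameter: δ = d·√n = 0.41 × √40 = 2.5931
Two-sided α = 0.025 → critical value z_{0.0125} = 2.241.
Power = Φ(δ − 2.241) + Φ(−δ − 2.241) = Φ(0.352) + Φ(-4.834) = 0.6375 + 0.0000 = 0.6375.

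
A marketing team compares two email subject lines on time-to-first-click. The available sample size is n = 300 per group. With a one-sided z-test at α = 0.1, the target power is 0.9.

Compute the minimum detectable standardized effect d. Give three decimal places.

d ≈ 0.209

Required noncentrality: δ = z_{0.1} + z_{0.10} = 1.282 + 1.282 = 2.563.
δ = d·√(n/2) ⇒ d = δ/√(n/2) = 2.563/√(300/2) = 0.2093.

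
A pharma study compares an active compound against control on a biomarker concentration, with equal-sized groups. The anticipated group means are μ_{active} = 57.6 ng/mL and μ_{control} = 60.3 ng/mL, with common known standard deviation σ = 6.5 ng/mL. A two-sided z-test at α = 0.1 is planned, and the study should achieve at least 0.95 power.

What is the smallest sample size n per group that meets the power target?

n = 126 per group

Standardized effect: d = |μ_{active} − μ_{control}| / σ = |57.6 − 60.3| / 6.5 = 0.4154
Set Φ(δ − 1.645) = 0.95; then δ − 1.645 = Φ⁻¹(0.95) = 1.645, giving δ = 3.290.
(The Φ(−δ − z_{α/2}) term is vanishingly small for δ > 0 and is dropped in the standard sample-size formula.)
δ = d·√(n/2) ⇒ n = 2(δ/d)² = 2 × (3.290 / 0.4154)² = 125.44.
Rounding up, n = 126 per group.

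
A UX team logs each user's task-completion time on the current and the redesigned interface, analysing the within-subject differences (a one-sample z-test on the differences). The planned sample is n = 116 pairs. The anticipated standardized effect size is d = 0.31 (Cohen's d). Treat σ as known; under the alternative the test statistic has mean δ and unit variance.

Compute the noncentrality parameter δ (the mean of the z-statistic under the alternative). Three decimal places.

δ ≈ 3.339

δ = d·√n = 0.31 × √116 = 3.3388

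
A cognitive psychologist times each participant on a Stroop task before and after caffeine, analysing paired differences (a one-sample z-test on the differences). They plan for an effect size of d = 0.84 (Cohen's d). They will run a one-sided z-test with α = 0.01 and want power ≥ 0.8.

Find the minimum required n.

For power 0.8 need Φ(δ − z_{0.01}) = 0.8, so δ = z_{0.01} + z_{0.20} = 2.326 + 0.842 = 3.168.
δ = d·√n ⇒ n = (δ/d)² = (3.168 / 0.84)² = 14.22.
Round up to the next whole unit.

n = 15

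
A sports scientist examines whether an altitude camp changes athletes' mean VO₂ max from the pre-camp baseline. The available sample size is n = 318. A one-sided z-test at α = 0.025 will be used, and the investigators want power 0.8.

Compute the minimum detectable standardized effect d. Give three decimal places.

Required noncentrality: δ = z_{0.025} + z_{0.20} = 1.960 + 0.842 = 2.802.
δ = d·√n ⇒ d = δ/√n = 2.802/√318 = 0.1571.

d ≈ 0.157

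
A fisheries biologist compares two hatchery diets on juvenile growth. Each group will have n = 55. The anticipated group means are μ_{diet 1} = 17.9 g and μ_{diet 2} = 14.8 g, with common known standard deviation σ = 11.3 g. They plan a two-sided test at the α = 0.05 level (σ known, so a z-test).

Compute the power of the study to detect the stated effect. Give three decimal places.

Standardized effect: d = |μ_{diet 1} − μ_{diet 2}| / σ = |17.9 − 14.8| / 11.3 = 0.2743
Noncentrality parameter: δ = d·√(n/2) = 0.2743 × √(55/2) = 1.4386
Critical value for a two-sided test at α = 0.05: z_{α/2} = 1.960.
Power = Φ(δ − 1.960) + Φ(−δ − 1.960) = Φ(-0.521) + Φ(-3.399) = 0.3011 + 0.0003 = 0.3014.

Power ≈ 0.301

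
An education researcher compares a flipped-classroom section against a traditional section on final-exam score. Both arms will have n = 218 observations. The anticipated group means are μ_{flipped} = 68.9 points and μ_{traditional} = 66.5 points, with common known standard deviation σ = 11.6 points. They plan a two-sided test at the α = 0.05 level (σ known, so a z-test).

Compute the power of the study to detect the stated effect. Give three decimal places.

Standardized effect: d = |μ_{flipped} − μ_{traditional}| / σ = |68.9 − 66.5| / 11.6 = 0.2069
Noncentrality parameter: δ = d·√(n/2) = 0.2069 × √(218/2) = 2.1601
Two-sided α = 0.05 → critical value z_{0.025} = 1.960.
Power = Φ(δ − 1.960) + Φ(−δ − 1.960) = Φ(0.200) + Φ(-4.120) = 0.5793 + 0.0000 = 0.5793.

Power ≈ 0.579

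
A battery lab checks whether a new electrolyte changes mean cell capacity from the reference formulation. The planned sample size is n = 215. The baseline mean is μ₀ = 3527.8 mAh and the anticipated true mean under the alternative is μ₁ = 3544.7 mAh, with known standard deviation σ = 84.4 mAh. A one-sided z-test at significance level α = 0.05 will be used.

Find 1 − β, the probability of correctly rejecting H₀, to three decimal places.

Standardized effect: d = |μ₁ − μ₀| / σ = |3544.7 − 3527.8| / 84.4 = 0.2002
Noncentrality parameter: δ = d·√n = 0.2002 × √215 = 2.9361
Critical value for a one-sided test at α = 0.05: z_α = 1.645.
Power = Φ(δ − 1.645) = Φ(1.291) = 0.9017.

Power ≈ 0.902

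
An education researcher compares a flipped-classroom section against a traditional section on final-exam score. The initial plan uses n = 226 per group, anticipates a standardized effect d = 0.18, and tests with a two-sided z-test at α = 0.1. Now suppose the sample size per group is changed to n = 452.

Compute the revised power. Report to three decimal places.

With n = 452 per group: δ = d·√(n/2) = 0.18 × √(452/2) = 2.7060. Critical value z_{0.05} = 1.645.
Revised power = Φ(δ − 1.645) + Φ(−δ − 1.645) = Φ(1.061) + Φ(-4.351) = 0.8557 + 0.0000 = 0.8557.

Power ≈ 0.856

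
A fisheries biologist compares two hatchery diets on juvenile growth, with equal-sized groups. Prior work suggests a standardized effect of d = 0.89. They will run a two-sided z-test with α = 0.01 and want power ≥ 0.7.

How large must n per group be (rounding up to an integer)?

For power 0.7 need Φ(δ − z_{0.005}) = 0.7, so δ = z_{0.005} + z_{0.30} = 2.576 + 0.524 = 3.100.
(Ignoring the negligible lower-tail rejection probability gives the usual closed-form inversion.)
δ = d·√(n/2) ⇒ n = 2(δ/d)² = 2 × (3.100 / 0.89)² = 24.27.
Rounding up, n = 25 per group.

n = 25 per group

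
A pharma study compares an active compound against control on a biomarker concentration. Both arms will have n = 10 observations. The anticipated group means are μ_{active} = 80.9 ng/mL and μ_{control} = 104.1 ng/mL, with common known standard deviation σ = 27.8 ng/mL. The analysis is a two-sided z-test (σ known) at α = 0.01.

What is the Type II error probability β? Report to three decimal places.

β ≈ 0.761

Standardized effect: d = |μ_{active} − μ_{control}| / σ = |80.9 − 104.1| / 27.8 = 0.8345
Noncentrality parameter: δ = d·√(n/2) = 0.8345 × √(10/2) = 1.8661
Critical value for a two-sided test at α = 0.01: z_{α/2} = 2.576.
Power = Φ(δ − 2.576) + Φ(−δ − 2.576) = Φ(-0.710) + Φ(-4.442) = 0.2389 + 0.0000 = 0.2389.
Type II error: β = 1 − power = 1 − 0.2389 = 0.7611.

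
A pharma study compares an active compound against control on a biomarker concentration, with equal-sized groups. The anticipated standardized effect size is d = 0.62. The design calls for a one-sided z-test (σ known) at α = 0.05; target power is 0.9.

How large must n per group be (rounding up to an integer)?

n = 45 per group

Set Φ(δ − 1.645) = 0.9; then δ − 1.645 = Φ⁻¹(0.9) = 1.282, giving δ = 2.926.
δ = d·√(n/2) ⇒ n = 2(δ/d)² = 2 × (2.926 / 0.62)² = 44.56.
Round up to the next whole unit.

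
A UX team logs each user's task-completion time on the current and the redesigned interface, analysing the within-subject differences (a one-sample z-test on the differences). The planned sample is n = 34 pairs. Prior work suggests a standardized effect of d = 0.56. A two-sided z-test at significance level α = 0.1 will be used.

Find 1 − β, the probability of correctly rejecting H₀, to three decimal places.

Power ≈ 0.947

Noncentrality parameter: δ = d·√n = 0.56 × √34 = 3.2653
Critical value for a two-sided test at α = 0.1: z_{α/2} = 1.645.
Power = Φ(δ − 1.645) + Φ(−δ − 1.645) = Φ(1.620) + Φ(-4.910) = 0.9474 + 0.0000 = 0.9474.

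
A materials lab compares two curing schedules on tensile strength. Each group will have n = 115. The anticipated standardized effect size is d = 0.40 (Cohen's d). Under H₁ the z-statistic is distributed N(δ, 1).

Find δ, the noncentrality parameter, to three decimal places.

δ = d·√(n/2) = 0.40 × √(115/2) = 3.0332

δ ≈ 3.033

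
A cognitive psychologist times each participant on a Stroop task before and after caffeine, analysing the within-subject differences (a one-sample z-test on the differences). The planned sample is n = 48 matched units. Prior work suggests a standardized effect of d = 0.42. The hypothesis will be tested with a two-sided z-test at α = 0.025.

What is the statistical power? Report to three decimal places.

Power ≈ 0.748

Noncentrality parameter: δ = d·√n = 0.42 × √48 = 2.9098
Two-sided α = 0.025 → critical value z_{0.0125} = 2.241.
Power = Φ(δ − 2.241) + Φ(−δ − 2.241) = Φ(0.668) + Φ(-5.151) = 0.7481 + 0.0000 = 0.7481.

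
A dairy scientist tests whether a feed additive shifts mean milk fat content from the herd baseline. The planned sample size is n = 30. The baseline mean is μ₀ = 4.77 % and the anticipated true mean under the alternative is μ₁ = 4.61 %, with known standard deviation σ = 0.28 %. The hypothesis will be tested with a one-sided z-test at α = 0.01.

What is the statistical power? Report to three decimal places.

Standardized effect: d = |μ₁ − μ₀| / σ = |4.61 − 4.77| / 0.28 = 0.5714
Noncentrality parameter: δ = d·√n = 0.5714 × √30 = 3.1298
One-sided α = 0.01 → critical value z_{0.01} = 2.326.
Power = P(Z > 2.326 − δ) = Φ(0.803) = 0.7892.

Power ≈ 0.789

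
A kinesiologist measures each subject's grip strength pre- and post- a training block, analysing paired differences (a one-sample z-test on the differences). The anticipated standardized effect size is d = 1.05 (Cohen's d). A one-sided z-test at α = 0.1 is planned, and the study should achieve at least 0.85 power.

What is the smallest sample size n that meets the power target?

Set Φ(δ − 1.282) = 0.85; then δ − 1.282 = Φ⁻¹(0.85) = 1.036, giving δ = 2.318.
δ = d·√n ⇒ n = (δ/d)² = (2.318 / 1.05)² = 4.87.
Round up to the next whole unit.

n = 5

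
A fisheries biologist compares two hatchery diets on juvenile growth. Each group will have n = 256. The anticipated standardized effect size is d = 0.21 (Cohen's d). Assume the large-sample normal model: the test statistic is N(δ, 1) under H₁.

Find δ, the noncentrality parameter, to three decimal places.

δ = d·√(n/2) = 0.21 × √(256/2) = 2.3759

δ ≈ 2.376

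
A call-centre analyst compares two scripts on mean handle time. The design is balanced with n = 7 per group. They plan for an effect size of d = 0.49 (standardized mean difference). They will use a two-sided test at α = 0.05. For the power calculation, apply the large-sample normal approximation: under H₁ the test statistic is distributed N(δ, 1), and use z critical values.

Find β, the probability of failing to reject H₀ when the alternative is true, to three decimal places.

β ≈ 0.850

Noncentrality parameter: δ = d·√(n/2) = 0.49 × √(7/2) = 0.9167
Critical value for a two-sided test at α = 0.05: z_{α/2} = 1.960.
Power = Φ(δ − 1.960) + Φ(−δ − 1.960) = Φ(-1.043) + Φ(-2.877) = 0.1484 + 0.0020 = 0.1504.
Type II error: β = 1 − power = 1 − 0.1504 = 0.8496.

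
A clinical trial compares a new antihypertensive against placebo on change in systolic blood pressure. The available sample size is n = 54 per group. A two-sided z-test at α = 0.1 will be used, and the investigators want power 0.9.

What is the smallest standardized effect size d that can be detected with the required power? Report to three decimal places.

d ≈ 0.563

Required noncentrality: δ = z_{0.05} + z_{0.10} = 1.645 + 1.282 = 2.926.
(The second rejection-region term Φ(−δ − z_{α/2}) is negligible and dropped.)
δ = d·√(n/2) ⇒ d = δ/√(n/2) = 2.926/√(54/2) = 0.5632.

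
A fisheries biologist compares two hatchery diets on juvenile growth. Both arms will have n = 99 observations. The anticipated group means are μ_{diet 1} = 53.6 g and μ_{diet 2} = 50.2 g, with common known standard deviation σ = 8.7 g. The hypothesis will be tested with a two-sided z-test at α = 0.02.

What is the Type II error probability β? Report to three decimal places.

β ≈ 0.336

Standardized effect: d = |μ_{diet 1} − μ_{diet 2}| / σ = |53.6 − 50.2| / 8.7 = 0.3908
Noncentrality parameter: δ = d·√(n/2) = 0.3908 × √(99/2) = 2.7496
Two-sided α = 0.02 → critical value z_{0.01} = 2.326.
Power = Φ(δ − 2.326) + Φ(−δ − 2.326) = Φ(0.423) + Φ(-5.076) = 0.6639 + 0.0000 = 0.6639.
Type II error: β = 1 − power = 1 − 0.6639 = 0.3361.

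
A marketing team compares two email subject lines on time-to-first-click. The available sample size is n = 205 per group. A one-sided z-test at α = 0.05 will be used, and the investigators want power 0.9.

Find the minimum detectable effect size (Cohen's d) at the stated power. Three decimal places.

d ≈ 0.289

Required noncentrality: δ = z_{0.05} + z_{0.10} = 1.645 + 1.282 = 2.926.
δ = d·√(n/2) ⇒ d = δ/√(n/2) = 2.926/√(205/2) = 0.2890.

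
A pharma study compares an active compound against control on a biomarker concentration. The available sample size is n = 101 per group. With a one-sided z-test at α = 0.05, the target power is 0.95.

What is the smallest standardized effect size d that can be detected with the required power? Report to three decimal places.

Need Φ(δ − 1.645) = 0.95, so δ = 1.645 + 1.645 = 3.290.
δ = d·√(n/2) ⇒ d = δ/√(n/2) = 3.290/√(101/2) = 0.4629.

d ≈ 0.463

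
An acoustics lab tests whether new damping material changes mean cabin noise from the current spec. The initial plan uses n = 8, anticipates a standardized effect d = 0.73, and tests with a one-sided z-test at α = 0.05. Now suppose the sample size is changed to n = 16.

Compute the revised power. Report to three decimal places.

With n = 16: δ = d·√n = 0.73 × √16 = 2.9200. Critical value z_{0.05} = 1.645.
Revised power = Φ(δ − 1.645) = Φ(1.275) = 0.8989.

Power ≈ 0.899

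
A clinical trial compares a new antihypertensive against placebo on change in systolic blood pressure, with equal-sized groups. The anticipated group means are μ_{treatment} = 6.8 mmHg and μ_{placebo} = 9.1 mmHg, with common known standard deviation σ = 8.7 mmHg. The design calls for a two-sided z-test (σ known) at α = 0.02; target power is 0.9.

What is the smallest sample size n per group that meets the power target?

Standardized effect: d = |μ_{treatment} − μ_{placebo}| / σ = |6.8 − 9.1| / 8.7 = 0.2644
For power 0.9 need Φ(δ − z_{0.01}) = 0.9, so δ = z_{0.01} + z_{0.10} = 2.326 + 1.282 = 3.608.
(The Φ(−δ − z_{α/2}) term is vanishingly small for δ > 0 and is dropped in the standard sample-size formula.)
δ = d·√(n/2) ⇒ n = 2(δ/d)² = 2 × (3.608 / 0.2644)² = 372.50.
Round up to the next whole unit.

n = 373 per group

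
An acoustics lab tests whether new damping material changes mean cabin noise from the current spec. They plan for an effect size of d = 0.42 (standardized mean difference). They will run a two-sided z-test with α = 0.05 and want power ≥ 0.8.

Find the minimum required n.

n = 45

Set Φ(δ − 1.960) = 0.8; then δ − 1.960 = Φ⁻¹(0.8) = 0.842, giving δ = 2.802.
(For δ > 0 the lower-tail rejection region contributes negligibly to power, so the one-term inversion is standard.)
δ = d·√n ⇒ n = (δ/d)² = (2.802 / 0.42)² = 44.49.
Round up to the next whole unit.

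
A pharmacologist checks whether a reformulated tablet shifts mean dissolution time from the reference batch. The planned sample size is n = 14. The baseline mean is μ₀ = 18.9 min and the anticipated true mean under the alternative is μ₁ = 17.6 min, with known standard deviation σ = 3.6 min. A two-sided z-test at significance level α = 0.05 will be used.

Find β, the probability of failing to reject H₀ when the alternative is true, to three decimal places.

Standardized effect: d = |μ₁ − μ₀| / σ = |17.6 − 18.9| / 3.6 = 0.3611
Noncentrality parameter: δ = d·√n = 0.3611 × √14 = 1.3512
Critical value for a two-sided test at α = 0.05: z_{α/2} = 1.960.
Power = Φ(δ − 1.960) + Φ(−δ − 1.960) = Φ(-0.609) + Φ(-3.311) = 0.2713 + 0.0005 = 0.2718.
Type II error: β = 1 − power = 1 − 0.2718 = 0.7282.

β ≈ 0.728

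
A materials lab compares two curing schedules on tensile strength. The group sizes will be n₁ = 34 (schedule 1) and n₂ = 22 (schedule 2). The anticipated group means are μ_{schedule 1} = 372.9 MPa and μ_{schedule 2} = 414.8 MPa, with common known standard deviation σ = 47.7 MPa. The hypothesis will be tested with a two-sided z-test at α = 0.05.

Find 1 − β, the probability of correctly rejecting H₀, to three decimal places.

Standardized effect: d = |μ_{schedule 1} − μ_{schedule 2}| / σ = |372.9 − 414.8| / 47.7 = 0.8784
Noncentrality parameter: δ = d / √(1/n₁ + 1/n₂) = 0.8784 / √(1/34 + 1/22) = 3.2104
Critical value for a two-sided test at α = 0.05: z_{α/2} = 1.960.
Power = Φ(δ − 1.960) + Φ(−δ − 1.960) = Φ(1.250) + Φ(-5.170) = 0.8944 + 0.0000 = 0.8944.

Power ≈ 0.894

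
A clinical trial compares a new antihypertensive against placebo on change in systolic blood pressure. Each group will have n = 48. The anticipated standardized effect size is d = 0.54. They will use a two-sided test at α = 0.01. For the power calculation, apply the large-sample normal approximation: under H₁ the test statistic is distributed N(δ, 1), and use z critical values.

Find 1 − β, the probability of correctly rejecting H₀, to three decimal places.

Power ≈ 0.528

Noncentrality parameter: δ = d·√(n/2) = 0.54 × √(48/2) = 2.6454
Critical value for a two-sided test at α = 0.01: z_{α/2} = 2.576.
Power = Φ(δ − 2.576) + Φ(−δ − 2.576) = Φ(0.070) + Φ(-5.221) = 0.5278 + 0.0000 = 0.5278.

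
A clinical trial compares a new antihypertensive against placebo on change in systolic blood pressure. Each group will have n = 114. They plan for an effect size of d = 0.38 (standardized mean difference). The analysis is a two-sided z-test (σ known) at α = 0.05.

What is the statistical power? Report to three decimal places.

Noncentrality parameter: δ = d·√(n/2) = 0.38 × √(114/2) = 2.8689
Critical value for a two-sided test at α = 0.05: z_{α/2} = 1.960.
Power = Φ(δ − 1.960) + Φ(−δ − 1.960) = Φ(0.909) + Φ(-4.829) = 0.8183 + 0.0000 = 0.8183.

Power ≈ 0.818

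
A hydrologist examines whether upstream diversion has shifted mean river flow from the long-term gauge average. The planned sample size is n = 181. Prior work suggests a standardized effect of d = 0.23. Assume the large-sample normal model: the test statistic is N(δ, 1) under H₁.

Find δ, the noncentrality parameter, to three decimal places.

δ = d·√n = 0.23 × √181 = 3.0943

δ ≈ 3.094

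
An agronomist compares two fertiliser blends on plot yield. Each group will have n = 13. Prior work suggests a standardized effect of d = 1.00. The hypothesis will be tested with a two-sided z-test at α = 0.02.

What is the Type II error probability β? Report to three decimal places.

Noncentrality parameter: δ = d·√(n/2) = 1.00 × √(13/2) = 2.5495
Critical value for a two-sided test at α = 0.02: z_{α/2} = 2.326.
Power = Φ(δ − 2.326) + Φ(−δ − 2.326) = Φ(0.223) + Φ(-4.876) = 0.5883 + 0.0000 = 0.5883.
Type II error: β = 1 − power = 1 − 0.5883 = 0.4117.

β ≈ 0.412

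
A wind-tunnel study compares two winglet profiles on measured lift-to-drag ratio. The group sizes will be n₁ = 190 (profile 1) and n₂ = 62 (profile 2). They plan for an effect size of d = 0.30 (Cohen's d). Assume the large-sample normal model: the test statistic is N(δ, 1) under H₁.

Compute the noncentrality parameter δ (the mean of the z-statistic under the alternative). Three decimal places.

The noncentrality parameter scales effect size by the design's sample-size factor: δ = d / √(1/n₁ + 1/n₂) = 0.30 / √(1/190 + 1/62) = 2.0511

δ ≈ 2.051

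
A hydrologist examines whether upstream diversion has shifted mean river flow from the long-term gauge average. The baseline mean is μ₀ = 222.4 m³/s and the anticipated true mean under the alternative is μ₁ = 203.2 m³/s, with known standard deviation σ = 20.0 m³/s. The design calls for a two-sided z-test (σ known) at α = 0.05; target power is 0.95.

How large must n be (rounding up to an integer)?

n = 15

Standardized effect: d = |μ₁ − μ₀| / σ = |203.2 − 222.4| / 20.0 = 0.9600
Set Φ(δ − 1.960) = 0.95; then δ − 1.960 = Φ⁻¹(0.95) = 1.645, giving δ = 3.605.
(For δ > 0 the lower-tail rejection region contributes negligibly to power, so the one-term inversion is standard.)
δ = d·√n ⇒ n = (δ/d)² = (3.605 / 0.9600)² = 14.10.
Rounding up, n = 15.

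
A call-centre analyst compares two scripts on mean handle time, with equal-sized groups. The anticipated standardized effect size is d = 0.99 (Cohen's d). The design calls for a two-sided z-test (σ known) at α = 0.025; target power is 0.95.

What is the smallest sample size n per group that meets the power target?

n = 31 per group

For power 0.95 need Φ(δ − z_{0.0125}) = 0.95, so δ = z_{0.0125} + z_{0.05} = 2.241 + 1.645 = 3.886.
(For δ > 0 the lower-tail rejection region contributes negligibly to power, so the one-term inversion is standard.)
δ = d·√(n/2) ⇒ n = 2(δ/d)² = 2 × (3.886 / 0.99)² = 30.82.
Rounding up, n = 31 per group.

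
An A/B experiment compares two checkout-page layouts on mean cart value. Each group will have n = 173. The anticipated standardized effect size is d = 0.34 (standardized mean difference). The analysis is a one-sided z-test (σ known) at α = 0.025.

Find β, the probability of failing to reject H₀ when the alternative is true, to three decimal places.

β ≈ 0.115

Noncentrality parameter: δ = d·√(n/2) = 0.34 × √(173/2) = 3.1622
Critical value for a one-sided test at α = 0.025: z_α = 1.960.
Power = Φ(δ − 1.960) = Φ(1.202) = 0.8854.
Type II error: β = 1 − power = 1 − 0.8854 = 0.1146.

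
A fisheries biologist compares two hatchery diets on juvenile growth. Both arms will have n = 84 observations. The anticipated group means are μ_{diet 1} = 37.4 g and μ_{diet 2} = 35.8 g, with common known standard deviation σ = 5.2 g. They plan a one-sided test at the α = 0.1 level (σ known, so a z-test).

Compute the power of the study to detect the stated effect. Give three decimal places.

Power ≈ 0.762

Standardized effect: d = |μ_{diet 1} − μ_{diet 2}| / σ = |37.4 − 35.8| / 5.2 = 0.3077
Noncentrality parameter: δ = d·√(n/2) = 0.3077 × √(84/2) = 1.9941
Critical value for a one-sided test at α = 0.1: z_α = 1.282.
Power = P(Z > 1.282 − δ) = Φ(0.713) = 0.7619.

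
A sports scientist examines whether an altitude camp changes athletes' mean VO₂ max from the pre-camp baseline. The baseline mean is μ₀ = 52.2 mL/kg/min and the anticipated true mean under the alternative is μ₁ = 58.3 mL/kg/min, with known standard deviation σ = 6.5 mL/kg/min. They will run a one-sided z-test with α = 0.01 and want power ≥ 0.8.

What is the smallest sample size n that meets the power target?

n = 12

Standardized effect: d = |μ₁ − μ₀| / σ = |58.3 − 52.2| / 6.5 = 0.9385
Set Φ(δ − 2.326) = 0.8; then δ − 2.326 = Φ⁻¹(0.8) = 0.842, giving δ = 3.168.
δ = d·√n ⇒ n = (δ/d)² = (3.168 / 0.9385)² = 11.40.
Round up to the next whole unit.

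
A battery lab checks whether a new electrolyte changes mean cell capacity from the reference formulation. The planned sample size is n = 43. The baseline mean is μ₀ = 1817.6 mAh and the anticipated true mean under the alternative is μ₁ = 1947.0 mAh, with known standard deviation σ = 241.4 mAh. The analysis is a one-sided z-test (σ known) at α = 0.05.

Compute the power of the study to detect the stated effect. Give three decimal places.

Power ≈ 0.969

Standardized effect: d = |μ₁ − μ₀| / σ = |1947.0 − 1817.6| / 241.4 = 0.5360
Noncentrality parameter: δ = d·√n = 0.5360 × √43 = 3.5150
Critical value for a one-sided test at α = 0.05: z_α = 1.645.
Power = Φ(δ − 1.645) = Φ(1.870) = 0.9693.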